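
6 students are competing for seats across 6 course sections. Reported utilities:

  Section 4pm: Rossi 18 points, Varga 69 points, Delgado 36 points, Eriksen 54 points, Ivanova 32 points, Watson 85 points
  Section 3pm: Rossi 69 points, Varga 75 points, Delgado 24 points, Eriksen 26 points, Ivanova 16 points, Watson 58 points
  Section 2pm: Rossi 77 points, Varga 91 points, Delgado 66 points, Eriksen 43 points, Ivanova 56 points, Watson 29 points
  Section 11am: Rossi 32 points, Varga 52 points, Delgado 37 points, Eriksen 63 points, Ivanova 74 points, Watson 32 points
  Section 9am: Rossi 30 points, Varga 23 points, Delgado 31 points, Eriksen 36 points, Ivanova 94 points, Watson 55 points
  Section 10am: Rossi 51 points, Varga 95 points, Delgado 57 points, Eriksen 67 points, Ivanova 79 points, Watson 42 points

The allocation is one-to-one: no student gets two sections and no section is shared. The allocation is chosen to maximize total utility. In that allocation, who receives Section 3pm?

Rossi receives Section 3pm.

Optimal: Rossi→Section 3pm (69 points), Varga→Section 10am (95 points), Delgado→Section 2pm (66 points), Eriksen→Section 11am (63 points), Ivanova→Section 9am (94 points), Watson→Section 4pm (85 points) — total 69+95+66+63+94+85 = 472 points.
Max-entry greedy (repeatedly take the single best remaining cell) gives 438 points, worse by 34.
Next-best assignment: Rossi→Section 3pm, Varga→Section 2pm, Delgado→Section 10am, Eriksen→Section 11am, Ivanova→Section 9am, Watson→Section 4pm = 459 points.
Checked against all permutations: 472 points is optimal.
Rossi's own top section is Section 2pm (77 points), but forcing Rossi→Section 2pm and reassigning the rest optimally gives only 451 points — worse by 21.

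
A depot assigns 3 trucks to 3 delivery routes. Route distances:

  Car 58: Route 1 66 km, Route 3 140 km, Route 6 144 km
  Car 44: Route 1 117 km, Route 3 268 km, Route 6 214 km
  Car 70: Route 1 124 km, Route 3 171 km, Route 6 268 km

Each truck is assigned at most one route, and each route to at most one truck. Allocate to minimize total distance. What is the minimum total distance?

This is the linear assignment problem.
Optimal: Car 58→Route 6 (144 km), Car 44→Route 1 (117 km), Car 70→Route 3 (171 km) — total 144+117+171 = 432 km.
Row-greedy (each truck in turn takes its cheapest remaining route) gives 451 km, worse by 19.
Next-best assignment: Car 58→Route 1, Car 44→Route 6, Car 70→Route 3 = 451 km.
Checked against all permutations: 432 km is optimal.

Min total: 432 km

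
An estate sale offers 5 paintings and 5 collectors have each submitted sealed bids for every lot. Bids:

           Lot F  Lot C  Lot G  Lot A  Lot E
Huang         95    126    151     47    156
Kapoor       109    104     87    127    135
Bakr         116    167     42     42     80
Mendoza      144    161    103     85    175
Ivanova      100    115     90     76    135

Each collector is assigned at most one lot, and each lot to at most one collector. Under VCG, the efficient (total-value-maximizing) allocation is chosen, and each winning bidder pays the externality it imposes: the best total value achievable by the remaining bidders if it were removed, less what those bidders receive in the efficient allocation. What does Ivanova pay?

Efficient allocation: Huang→Lot G ($151), Kapoor→Lot A ($127), Bakr→Lot C ($167), Mendoza→Lot F ($144), Ivanova→Lot E ($135); total welfare W = $724.
Ivanova receives Lot E at value $135, so the others get W − 135 = $589.
Without Ivanova: best allocation of the remaining 4 bidders over all 5 lots is Huang→Lot G ($151), Kapoor→Lot A ($127), Bakr→Lot C ($167), Mendoza→Lot E ($175), total $620.
VCG payment = (others' best without Ivanova) − (others' welfare with Ivanova) = 620 − 589 = $31.

Ivanova pays $31.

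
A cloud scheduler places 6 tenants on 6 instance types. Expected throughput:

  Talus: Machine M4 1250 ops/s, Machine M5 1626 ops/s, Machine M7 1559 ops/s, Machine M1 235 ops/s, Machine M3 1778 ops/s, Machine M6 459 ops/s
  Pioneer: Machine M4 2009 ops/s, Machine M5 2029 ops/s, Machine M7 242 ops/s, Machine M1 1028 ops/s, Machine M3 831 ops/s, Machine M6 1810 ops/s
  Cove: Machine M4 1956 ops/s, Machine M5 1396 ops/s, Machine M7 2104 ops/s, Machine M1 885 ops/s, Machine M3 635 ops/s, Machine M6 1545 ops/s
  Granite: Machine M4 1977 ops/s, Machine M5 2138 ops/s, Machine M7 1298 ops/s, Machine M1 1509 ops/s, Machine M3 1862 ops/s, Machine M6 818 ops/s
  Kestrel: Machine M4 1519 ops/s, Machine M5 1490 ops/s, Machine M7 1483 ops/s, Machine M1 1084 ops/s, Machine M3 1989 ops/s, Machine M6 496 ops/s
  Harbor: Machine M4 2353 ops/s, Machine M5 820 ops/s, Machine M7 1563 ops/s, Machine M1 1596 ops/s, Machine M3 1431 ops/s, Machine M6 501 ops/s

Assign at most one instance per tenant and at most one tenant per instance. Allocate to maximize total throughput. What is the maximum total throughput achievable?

Max total: 11391 ops/s

This is a one-to-one assignment (maximum-weight bipartite matching).
Optimal: Talus→Machine M5 (1626 ops/s), Pioneer→Machine M6 (1810 ops/s), Cove→Machine M7 (2104 ops/s), Granite→Machine M1 (1509 ops/s), Kestrel→Machine M3 (1989 ops/s), Harbor→Machine M4 (2353 ops/s) — total 1626+1810+2104+1509+1989+2353 = 11391 ops/s.
Row-greedy (each tenant in turn takes its best remaining instance) gives 9473 ops/s, worse by 1918.
No other one-to-one assignment exceeds 11391 ops/s.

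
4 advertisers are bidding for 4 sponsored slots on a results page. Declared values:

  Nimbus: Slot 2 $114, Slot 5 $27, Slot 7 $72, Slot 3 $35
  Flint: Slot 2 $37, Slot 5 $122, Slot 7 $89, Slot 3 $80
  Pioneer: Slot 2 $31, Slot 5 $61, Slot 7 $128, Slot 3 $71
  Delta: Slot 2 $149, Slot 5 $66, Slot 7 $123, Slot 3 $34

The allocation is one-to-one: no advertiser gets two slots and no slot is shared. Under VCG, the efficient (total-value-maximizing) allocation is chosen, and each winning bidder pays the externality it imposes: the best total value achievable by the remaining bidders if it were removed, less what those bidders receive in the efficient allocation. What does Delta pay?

Delta pays $79.

Efficient allocation: Nimbus→Slot 3 ($35), Flint→Slot 5 ($122), Pioneer→Slot 7 ($128), Delta→Slot 2 ($149); total welfare W = $434.
Delta receives Slot 2 at value $149, so the others get W − 149 = $285.
Without Delta: best allocation of the remaining 3 bidders over all 4 slots is Nimbus→Slot 2 ($114), Flint→Slot 5 ($122), Pioneer→Slot 7 ($128), total $364.
VCG payment = (others' best without Delta) − (others' welfare with Delta) = 364 − 285 = $79.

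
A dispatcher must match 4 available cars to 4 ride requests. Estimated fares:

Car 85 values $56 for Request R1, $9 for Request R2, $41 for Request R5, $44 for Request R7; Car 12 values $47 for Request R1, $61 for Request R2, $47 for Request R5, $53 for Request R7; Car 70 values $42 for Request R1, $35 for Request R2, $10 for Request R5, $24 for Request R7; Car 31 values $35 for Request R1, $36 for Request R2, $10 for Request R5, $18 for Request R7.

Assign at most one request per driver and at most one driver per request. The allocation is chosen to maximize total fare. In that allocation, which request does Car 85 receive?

Optimal: Car 85→Request R5 ($41), Car 12→Request R7 ($53), Car 70→Request R1 ($42), Car 31→Request R2 ($36) — total 41+53+42+36 = $172.
Column-greedy (each request in turn goes to its best remaining driver) gives $145, worse by 27.
Car 85's own top request is Request R1 ($56), but forcing Car 85→Request R1 and reassigning the rest optimally gives only $163 — worse by 9.

Car 85 receives Request R5.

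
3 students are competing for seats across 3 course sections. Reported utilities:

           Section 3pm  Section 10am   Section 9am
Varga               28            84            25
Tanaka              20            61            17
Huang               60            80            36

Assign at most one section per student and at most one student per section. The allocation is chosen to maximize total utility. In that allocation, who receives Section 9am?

Tanaka receives Section 9am.

This is the linear assignment problem.
Optimal: Varga→Section 10am (84 points), Tanaka→Section 9am (17 points), Huang→Section 3pm (60 points) — total 84+17+60 = 161 points.
Row-greedy (each student in turn takes its best remaining section) gives 140 points, worse by 21.
Checked against all permutations: 161 points is optimal.
Tanaka's own top section is Section 10am (61 points), but forcing Tanaka→Section 10am and reassigning the rest optimally gives only 146 points — worse by 15.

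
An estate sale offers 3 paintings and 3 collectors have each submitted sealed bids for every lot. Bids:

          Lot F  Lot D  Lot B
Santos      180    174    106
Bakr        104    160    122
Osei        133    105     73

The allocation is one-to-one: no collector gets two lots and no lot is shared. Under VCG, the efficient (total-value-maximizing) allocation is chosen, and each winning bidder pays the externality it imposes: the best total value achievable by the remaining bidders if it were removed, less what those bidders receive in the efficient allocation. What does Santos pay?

Efficient allocation: Santos→Lot D ($174), Bakr→Lot B ($122), Osei→Lot F ($133); total welfare W = $429.
Santos receives Lot D at value $174, so the others get W − 174 = $255.
Without Santos: best allocation of the remaining 2 bidders over all 3 lots is Bakr→Lot D ($160), Osei→Lot F ($133), total $293.
VCG payment = (others' best without Santos) − (others' welfare with Santos) = 293 − 255 = $38.

Santos pays $38.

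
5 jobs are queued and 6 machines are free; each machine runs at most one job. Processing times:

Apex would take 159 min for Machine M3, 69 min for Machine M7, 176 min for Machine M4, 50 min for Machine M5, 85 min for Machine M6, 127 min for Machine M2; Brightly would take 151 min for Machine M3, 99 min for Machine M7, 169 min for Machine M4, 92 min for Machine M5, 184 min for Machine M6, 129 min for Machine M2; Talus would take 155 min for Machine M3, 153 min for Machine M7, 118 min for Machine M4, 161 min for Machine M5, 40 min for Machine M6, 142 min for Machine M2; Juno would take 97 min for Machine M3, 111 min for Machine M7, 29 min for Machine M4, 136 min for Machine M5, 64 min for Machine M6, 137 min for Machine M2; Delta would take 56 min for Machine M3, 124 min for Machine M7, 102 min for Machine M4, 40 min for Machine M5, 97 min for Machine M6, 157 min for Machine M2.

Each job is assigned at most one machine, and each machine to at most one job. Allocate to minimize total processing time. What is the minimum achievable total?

Min total: 274 min

Optimal: Apex→Machine M5 (50 min), Brightly→Machine M7 (99 min), Talus→Machine M6 (40 min), Juno→Machine M4 (29 min), Delta→Machine M3 (56 min) — total 50+99+40+29+56 = 274 min.
Next-best assignment: Apex→Machine M7, Brightly→Machine M5, Talus→Machine M6, Juno→Machine M4, Delta→Machine M3 = 286 min.
Swapping Juno↔Apex (Juno→Machine M5 136 min, Apex→Machine M4 176 min) adds 233.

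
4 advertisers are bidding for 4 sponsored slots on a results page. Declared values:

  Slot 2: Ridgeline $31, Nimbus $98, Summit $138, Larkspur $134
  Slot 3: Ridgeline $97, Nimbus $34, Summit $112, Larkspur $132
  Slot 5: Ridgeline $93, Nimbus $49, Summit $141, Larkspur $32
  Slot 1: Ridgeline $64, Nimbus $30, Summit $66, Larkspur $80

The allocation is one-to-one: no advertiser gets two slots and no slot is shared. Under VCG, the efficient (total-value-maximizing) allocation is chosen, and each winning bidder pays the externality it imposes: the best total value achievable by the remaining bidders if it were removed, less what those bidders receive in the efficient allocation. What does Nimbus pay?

Nimbus pays $35.

Efficient allocation: Ridgeline→Slot 1 ($64), Nimbus→Slot 2 ($98), Summit→Slot 5 ($141), Larkspur→Slot 3 ($132); total welfare W = $435.
Nimbus receives Slot 2 at value $98, so the others get W − 98 = $337.
Without Nimbus: best allocation of the remaining 3 bidders over all 4 slots is Ridgeline→Slot 3 ($97), Summit→Slot 5 ($141), Larkspur→Slot 2 ($134), total $372.
VCG payment = (others' best without Nimbus) − (others' welfare with Nimbus) = 372 − 337 = $35.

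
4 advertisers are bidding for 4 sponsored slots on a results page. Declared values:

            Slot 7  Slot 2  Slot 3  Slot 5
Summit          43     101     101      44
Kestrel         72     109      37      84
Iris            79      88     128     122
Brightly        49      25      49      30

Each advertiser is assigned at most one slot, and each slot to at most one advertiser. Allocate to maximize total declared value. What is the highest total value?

Optimal: Summit→Slot 3 ($101), Kestrel→Slot 2 ($109), Iris→Slot 5 ($122), Brightly→Slot 7 ($49) — total 101+109+122+49 = $381.
Swapping Brightly↔Kestrel (Brightly→Slot 2 $25, Kestrel→Slot 7 $72) loses 61.
Every other assignment is strictly worse.

Maximum total: $381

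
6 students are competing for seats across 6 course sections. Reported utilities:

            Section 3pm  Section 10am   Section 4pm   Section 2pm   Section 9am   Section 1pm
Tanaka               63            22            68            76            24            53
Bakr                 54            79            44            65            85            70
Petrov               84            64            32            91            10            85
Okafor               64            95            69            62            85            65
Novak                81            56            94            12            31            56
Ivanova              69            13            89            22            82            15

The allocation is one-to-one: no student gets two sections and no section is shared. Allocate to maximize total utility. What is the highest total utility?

Optimal: Tanaka→Section 2pm (76 points), Bakr→Section 9am (85 points), Petrov→Section 1pm (85 points), Okafor→Section 10am (95 points), Novak→Section 3pm (81 points), Ivanova→Section 4pm (89 points) — total 76+85+85+95+81+89 = 511 points.
Max-entry greedy (repeatedly take the single best remaining cell) gives 487 points, worse by 24.

Max total: 511 points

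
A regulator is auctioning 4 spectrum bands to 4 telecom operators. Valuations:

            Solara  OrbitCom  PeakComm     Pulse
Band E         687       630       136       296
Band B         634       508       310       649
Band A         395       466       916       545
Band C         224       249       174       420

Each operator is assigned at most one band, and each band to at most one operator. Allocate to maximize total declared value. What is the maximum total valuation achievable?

Max total: $2600M

This is the linear assignment problem.
Optimal: Solara→Band B ($634M), OrbitCom→Band E ($630M), PeakComm→Band A ($916M), Pulse→Band C ($420M) — total 634+630+916+420 = $2600M.
Column-greedy (each band in turn goes to its best remaining operator) gives $2501M, worse by 99.
Every other assignment is strictly worse.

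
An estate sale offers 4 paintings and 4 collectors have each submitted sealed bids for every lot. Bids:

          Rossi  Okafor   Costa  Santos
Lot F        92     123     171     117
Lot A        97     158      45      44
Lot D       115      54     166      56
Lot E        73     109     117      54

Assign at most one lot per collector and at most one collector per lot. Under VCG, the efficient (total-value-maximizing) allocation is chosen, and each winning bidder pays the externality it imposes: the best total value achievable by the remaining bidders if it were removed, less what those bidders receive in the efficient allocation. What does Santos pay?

Santos pays $47.

Efficient allocation: Rossi→Lot E ($73), Okafor→Lot A ($158), Costa→Lot D ($166), Santos→Lot F ($117); total welfare W = $514.
Santos receives Lot F at value $117, so the others get W − 117 = $397.
Without Santos: best allocation of the remaining 3 bidders over all 4 lots is Rossi→Lot D ($115), Okafor→Lot A ($158), Costa→Lot F ($171), total $444.
VCG payment = (others' best without Santos) − (others' welfare with Santos) = 444 − 397 = $47.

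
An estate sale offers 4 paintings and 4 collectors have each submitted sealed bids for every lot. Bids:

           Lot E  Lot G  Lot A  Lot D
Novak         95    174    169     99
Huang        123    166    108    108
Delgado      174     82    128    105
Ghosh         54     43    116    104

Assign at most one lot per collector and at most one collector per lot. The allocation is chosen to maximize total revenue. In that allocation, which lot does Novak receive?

This is a one-to-one assignment (maximum-weight bipartite matching).
Optimal: Novak→Lot A ($169), Huang→Lot G ($166), Delgado→Lot E ($174), Ghosh→Lot D ($104) — total 169+166+174+104 = $613.
Novak's own top lot is Lot G ($174), but forcing Novak→Lot G and reassigning the rest optimally gives only $572 — worse by 41.

Novak receives Lot A.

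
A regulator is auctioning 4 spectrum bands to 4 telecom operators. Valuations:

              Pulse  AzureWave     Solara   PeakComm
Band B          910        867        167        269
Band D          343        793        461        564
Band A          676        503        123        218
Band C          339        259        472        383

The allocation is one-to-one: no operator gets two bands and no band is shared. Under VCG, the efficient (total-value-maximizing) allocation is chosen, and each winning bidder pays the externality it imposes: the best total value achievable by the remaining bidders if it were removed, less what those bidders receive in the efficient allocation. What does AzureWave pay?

AzureWave pays $234M.

Efficient allocation: Pulse→Band A ($676M), AzureWave→Band B ($867M), Solara→Band C ($472M), PeakComm→Band D ($564M); total welfare W = $2579M.
AzureWave receives Band B at value $867M, so the others get W − 867 = $1712M.
Without AzureWave: best allocation of the remaining 3 bidders over all 4 bands is Pulse→Band B ($910M), Solara→Band C ($472M), PeakComm→Band D ($564M), total $1946M.
VCG payment = (others' best without AzureWave) − (others' welfare with AzureWave) = 1946 − 1712 = $234M.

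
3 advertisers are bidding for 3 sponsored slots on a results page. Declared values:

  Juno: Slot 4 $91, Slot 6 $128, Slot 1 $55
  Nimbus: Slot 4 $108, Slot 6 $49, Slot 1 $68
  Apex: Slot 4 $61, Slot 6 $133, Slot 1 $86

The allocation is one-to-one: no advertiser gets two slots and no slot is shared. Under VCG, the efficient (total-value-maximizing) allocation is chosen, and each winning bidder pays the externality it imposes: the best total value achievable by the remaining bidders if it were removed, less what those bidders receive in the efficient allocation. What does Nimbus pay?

Nimbus pays $10.

Efficient allocation: Juno→Slot 6 ($128), Nimbus→Slot 4 ($108), Apex→Slot 1 ($86); total welfare W = $322.
Nimbus receives Slot 4 at value $108, so the others get W − 108 = $214.
Without Nimbus: best allocation of the remaining 2 bidders over all 3 slots is Juno→Slot 4 ($91), Apex→Slot 6 ($133), total $224.
VCG payment = (others' best without Nimbus) − (others' welfare with Nimbus) = 224 − 214 = $10.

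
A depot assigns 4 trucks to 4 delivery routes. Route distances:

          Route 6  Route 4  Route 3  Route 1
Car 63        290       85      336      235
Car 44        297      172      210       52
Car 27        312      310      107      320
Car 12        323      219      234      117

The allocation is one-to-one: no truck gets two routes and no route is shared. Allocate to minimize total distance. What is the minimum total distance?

Min total: 567 km

Optimal: Car 63→Route 4 (85 km), Car 44→Route 1 (52 km), Car 27→Route 3 (107 km), Car 12→Route 6 (323 km) — total 85+52+107+323 = 567 km.
Column-greedy (each route in turn goes to its cheapest remaining truck) gives 686 km, worse by 119.
Next-best assignment: Car 63→Route 4, Car 44→Route 6, Car 27→Route 3, Car 12→Route 1 = 606 km.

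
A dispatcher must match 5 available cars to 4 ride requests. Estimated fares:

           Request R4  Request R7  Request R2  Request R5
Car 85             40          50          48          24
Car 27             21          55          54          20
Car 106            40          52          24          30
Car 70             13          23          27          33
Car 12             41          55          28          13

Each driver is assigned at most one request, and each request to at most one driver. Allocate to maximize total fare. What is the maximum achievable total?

Optimal: Car 85→Request R4 ($40), Car 12→Request R7 ($55), Car 27→Request R2 ($54), Car 70→Request R5 ($33) — total 40+55+54+33 = $182.
Max-entry greedy (repeatedly take the single best remaining cell) gives $177, worse by 5.

Maximum total: $182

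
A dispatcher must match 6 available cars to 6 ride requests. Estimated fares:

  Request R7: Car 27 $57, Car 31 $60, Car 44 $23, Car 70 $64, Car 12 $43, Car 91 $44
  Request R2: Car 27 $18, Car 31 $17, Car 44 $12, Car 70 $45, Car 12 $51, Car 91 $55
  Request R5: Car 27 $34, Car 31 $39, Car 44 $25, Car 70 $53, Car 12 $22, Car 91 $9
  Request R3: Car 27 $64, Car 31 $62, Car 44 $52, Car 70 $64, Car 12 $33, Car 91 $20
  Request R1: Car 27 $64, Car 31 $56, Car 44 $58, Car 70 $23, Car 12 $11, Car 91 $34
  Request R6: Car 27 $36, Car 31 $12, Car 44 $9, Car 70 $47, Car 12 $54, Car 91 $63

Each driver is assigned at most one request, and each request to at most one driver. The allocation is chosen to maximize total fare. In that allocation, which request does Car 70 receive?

Optimal: Car 27→Request R3 ($64), Car 31→Request R7 ($60), Car 44→Request R1 ($58), Car 70→Request R5 ($53), Car 12→Request R2 ($51), Car 91→Request R6 ($63) — total 64+60+58+53+51+63 = $349.
Max-entry greedy (repeatedly take the single best remaining cell) gives $339, worse by 10.
Car 70's own top request is Request R7 ($64), but forcing Car 70→Request R7 and reassigning the rest optimally gives only $339 — worse by 10.

Car 70 receives Request R5.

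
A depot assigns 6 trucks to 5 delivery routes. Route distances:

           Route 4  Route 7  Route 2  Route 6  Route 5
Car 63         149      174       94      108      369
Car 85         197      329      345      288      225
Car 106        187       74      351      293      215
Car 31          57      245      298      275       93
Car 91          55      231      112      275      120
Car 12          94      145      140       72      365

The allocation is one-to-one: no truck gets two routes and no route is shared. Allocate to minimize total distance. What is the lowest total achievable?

Optimal: Car 91→Route 4 (55 km), Car 106→Route 7 (74 km), Car 63→Route 2 (94 km), Car 12→Route 6 (72 km), Car 31→Route 5 (93 km) — total 55+74+94+72+93 = 388 km.
Row-greedy (each truck in turn takes its cheapest remaining route) gives 733 km, worse by 345.
Next-best assignment: Car 31→Route 4, Car 106→Route 7, Car 63→Route 2, Car 12→Route 6, Car 91→Route 5 = 417 km.

Min total: 388 km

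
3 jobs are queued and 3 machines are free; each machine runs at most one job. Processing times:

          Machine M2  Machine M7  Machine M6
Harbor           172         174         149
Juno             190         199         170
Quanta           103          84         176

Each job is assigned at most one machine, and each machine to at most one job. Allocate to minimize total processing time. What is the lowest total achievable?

Optimal: Harbor→Machine M6 (149 min), Juno→Machine M2 (190 min), Quanta→Machine M7 (84 min) — total 149+190+84 = 423 min.
Column-greedy (each machine in turn goes to its cheapest remaining job) gives 447 min, worse by 24.
Next-best assignment: Harbor→Machine M2, Juno→Machine M6, Quanta→Machine M7 = 426 min.
Swapping Juno↔Quanta (Juno→Machine M7 199 min, Quanta→Machine M2 103 min) adds 28.

Min total: 423 min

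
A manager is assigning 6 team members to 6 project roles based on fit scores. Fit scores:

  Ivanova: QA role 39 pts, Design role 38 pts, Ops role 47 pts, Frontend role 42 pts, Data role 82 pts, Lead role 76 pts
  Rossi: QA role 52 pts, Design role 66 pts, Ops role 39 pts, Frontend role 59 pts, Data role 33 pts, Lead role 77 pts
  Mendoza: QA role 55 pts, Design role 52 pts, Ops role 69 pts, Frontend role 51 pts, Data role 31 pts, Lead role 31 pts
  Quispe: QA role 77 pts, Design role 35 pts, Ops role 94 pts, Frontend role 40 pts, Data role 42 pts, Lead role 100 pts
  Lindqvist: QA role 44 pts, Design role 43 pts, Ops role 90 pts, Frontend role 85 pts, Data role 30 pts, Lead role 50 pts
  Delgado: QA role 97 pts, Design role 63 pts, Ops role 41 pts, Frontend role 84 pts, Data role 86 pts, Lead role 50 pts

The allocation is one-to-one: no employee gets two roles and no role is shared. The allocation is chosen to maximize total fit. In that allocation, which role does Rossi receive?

Rossi receives Design role.

Optimal: Ivanova→Data role (82 pts), Rossi→Design role (66 pts), Mendoza→Ops role (69 pts), Quispe→Lead role (100 pts), Lindqvist→Frontend role (85 pts), Delgado→QA role (97 pts) — total 82+66+69+100+85+97 = 499 pts.
Max-entry greedy (repeatedly take the single best remaining cell) gives 486 pts, worse by 13.
Swapping Ivanova↔Lindqvist (Ivanova→Frontend role 42 pts, Lindqvist→Data role 30 pts) loses 95.
No other one-to-one assignment exceeds 499 pts.
Rossi's own top role is Lead role (77 pts), but forcing Rossi→Lead role and reassigning the rest optimally gives only 487 pts — worse by 12.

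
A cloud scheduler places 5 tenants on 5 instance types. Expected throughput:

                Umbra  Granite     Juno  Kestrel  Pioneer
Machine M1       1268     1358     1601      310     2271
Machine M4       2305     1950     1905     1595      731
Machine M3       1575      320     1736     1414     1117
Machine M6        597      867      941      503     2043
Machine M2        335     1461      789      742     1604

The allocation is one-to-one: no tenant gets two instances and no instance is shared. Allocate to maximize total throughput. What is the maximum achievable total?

Optimal: Umbra→Machine M4 (2305 ops/s), Granite→Machine M2 (1461 ops/s), Juno→Machine M1 (1601 ops/s), Kestrel→Machine M3 (1414 ops/s), Pioneer→Machine M6 (2043 ops/s) — total 2305+1461+1601+1414+2043 = 8824 ops/s.
Row-greedy (each tenant in turn takes its best remaining instance) gives 8276 ops/s, worse by 548.
Next-best assignment: Umbra→Machine M4, Granite→Machine M2, Juno→Machine M6, Kestrel→Machine M3, Pioneer→Machine M1 = 8392 ops/s.
No other one-to-one assignment exceeds 8824 ops/s.

Maximum total: 8824 ops/s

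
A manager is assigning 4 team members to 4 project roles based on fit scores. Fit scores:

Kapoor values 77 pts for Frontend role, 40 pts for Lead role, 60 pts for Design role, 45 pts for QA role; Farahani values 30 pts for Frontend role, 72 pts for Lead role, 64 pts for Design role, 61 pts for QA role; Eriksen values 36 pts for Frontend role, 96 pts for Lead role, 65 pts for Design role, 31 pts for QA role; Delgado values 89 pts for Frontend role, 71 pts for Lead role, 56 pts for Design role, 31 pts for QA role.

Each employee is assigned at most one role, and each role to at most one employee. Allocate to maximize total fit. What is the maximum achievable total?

Max total: 306 pts

Treat this as an assignment problem: match each employee to one role.
Optimal: Kapoor→Design role (60 pts), Farahani→QA role (61 pts), Eriksen→Lead role (96 pts), Delgado→Frontend role (89 pts) — total 60+61+96+89 = 306 pts.
Column-greedy (each role in turn goes to its best remaining employee) gives 294 pts, worse by 12.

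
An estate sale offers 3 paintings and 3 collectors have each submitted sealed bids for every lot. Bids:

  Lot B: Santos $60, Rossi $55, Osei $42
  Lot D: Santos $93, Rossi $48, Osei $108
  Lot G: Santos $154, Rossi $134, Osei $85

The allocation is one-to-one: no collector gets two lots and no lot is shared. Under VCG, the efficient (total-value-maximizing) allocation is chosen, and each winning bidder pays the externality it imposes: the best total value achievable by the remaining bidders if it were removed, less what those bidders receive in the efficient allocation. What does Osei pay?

Efficient allocation: Santos→Lot G ($154), Rossi→Lot B ($55), Osei→Lot D ($108); total welfare W = $317.
Osei receives Lot D at value $108, so the others get W − 108 = $209.
Without Osei: best allocation of the remaining 2 bidders over all 3 lots is Santos→Lot D ($93), Rossi→Lot G ($134), total $227.
VCG payment = (others' best without Osei) − (others' welfare with Osei) = 227 − 209 = $18.

Osei pays $18.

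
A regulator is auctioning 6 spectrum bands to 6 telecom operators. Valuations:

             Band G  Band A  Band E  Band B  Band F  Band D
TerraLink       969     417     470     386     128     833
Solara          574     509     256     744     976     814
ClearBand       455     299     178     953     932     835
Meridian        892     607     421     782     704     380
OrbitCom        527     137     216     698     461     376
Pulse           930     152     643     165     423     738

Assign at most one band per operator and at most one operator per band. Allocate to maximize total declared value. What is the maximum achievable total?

Optimal: TerraLink→Band G ($969M), Solara→Band F ($976M), ClearBand→Band D ($835M), Meridian→Band A ($607M), OrbitCom→Band B ($698M), Pulse→Band E ($643M) — total 969+976+835+607+698+643 = $4728M.
Column-greedy (each band in turn goes to its best remaining operator) gives $4524M, worse by 204.
Next-best assignment: TerraLink→Band G, Solara→Band D, ClearBand→Band F, Meridian→Band A, OrbitCom→Band B, Pulse→Band E = $4663M.
Swapping Pulse↔Solara (Pulse→Band F $423M, Solara→Band E $256M) loses 940.
Every other assignment is strictly worse.

Max total: $4728M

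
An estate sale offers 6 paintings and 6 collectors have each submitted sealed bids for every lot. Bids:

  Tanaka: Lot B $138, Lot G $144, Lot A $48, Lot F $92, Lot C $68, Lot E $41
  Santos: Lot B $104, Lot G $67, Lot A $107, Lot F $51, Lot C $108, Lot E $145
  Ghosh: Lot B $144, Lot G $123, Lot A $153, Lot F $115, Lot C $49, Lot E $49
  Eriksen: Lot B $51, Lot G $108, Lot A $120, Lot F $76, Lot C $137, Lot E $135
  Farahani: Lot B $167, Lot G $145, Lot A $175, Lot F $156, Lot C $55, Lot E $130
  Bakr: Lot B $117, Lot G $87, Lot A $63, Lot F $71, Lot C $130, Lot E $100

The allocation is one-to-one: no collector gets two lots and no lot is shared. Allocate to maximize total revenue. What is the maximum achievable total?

This is a one-to-one assignment (maximum-weight bipartite matching).
Optimal: Tanaka→Lot G ($144), Santos→Lot E ($145), Ghosh→Lot A ($153), Eriksen→Lot C ($137), Farahani→Lot F ($156), Bakr→Lot B ($117) — total 144+145+153+137+156+117 = $852.
Max-entry greedy (repeatedly take the single best remaining cell) gives $816, worse by 36.

Max total: $852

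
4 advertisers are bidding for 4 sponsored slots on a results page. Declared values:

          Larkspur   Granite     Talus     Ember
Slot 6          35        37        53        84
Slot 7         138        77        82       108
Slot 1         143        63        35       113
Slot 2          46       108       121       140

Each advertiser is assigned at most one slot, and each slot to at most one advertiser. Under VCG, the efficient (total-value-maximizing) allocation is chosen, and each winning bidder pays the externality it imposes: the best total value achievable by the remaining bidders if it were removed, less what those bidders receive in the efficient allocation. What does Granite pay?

Granite pays $24.

Efficient allocation: Larkspur→Slot 1 ($143), Granite→Slot 7 ($77), Talus→Slot 2 ($121), Ember→Slot 6 ($84); total welfare W = $425.
Granite receives Slot 7 at value $77, so the others get W − 77 = $348.
Without Granite: best allocation of the remaining 3 bidders over all 4 slots is Larkspur→Slot 7 ($138), Talus→Slot 2 ($121), Ember→Slot 1 ($113), total $372.
VCG payment = (others' best without Granite) − (others' welfare with Granite) = 372 − 348 = $24.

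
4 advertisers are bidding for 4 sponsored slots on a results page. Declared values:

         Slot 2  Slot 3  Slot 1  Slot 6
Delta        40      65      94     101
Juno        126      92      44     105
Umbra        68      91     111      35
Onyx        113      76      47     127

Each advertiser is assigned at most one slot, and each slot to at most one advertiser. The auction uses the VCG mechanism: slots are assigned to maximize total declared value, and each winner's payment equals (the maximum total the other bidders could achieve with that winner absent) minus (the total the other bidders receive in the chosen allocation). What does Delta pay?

Efficient allocation: Delta→Slot 1 ($94), Juno→Slot 2 ($126), Umbra→Slot 3 ($91), Onyx→Slot 6 ($127); total welfare W = $438.
Delta receives Slot 1 at value $94, so the others get W − 94 = $344.
Without Delta: best allocation of the remaining 3 bidders over all 4 slots is Juno→Slot 2 ($126), Umbra→Slot 1 ($111), Onyx→Slot 6 ($127), total $364.
VCG payment = (others' best without Delta) − (others' welfare with Delta) = 364 − 344 = $20.

Delta pays $20.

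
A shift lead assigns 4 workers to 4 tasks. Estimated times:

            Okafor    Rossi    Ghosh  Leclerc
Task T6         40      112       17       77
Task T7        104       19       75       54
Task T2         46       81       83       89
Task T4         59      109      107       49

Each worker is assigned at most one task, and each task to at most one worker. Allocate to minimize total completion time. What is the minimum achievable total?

Minimum total: 131 min

This is the linear assignment problem.
Optimal: Okafor→Task T2 (46 min), Rossi→Task T7 (19 min), Ghosh→Task T6 (17 min), Leclerc→Task T4 (49 min) — total 46+19+17+49 = 131 min.
Next-best assignment: Okafor→Task T4, Rossi→Task T7, Ghosh→Task T6, Leclerc→Task T2 = 184 min.
Every other assignment is strictly worse.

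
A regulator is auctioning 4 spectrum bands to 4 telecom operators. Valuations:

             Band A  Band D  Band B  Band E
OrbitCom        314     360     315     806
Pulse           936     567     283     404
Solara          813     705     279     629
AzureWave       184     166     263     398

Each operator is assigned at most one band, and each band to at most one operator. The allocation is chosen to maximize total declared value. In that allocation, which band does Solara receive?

This is the linear assignment problem.
Optimal: OrbitCom→Band E ($806M), Pulse→Band A ($936M), Solara→Band D ($705M), AzureWave→Band B ($263M) — total 806+936+705+263 = $2710M.
Column-greedy (each band in turn goes to its best remaining operator) gives $2354M, worse by 356.
Solara's own top band is Band A ($813M), but forcing Solara→Band A and reassigning the rest optimally gives only $2449M — worse by 261.

Solara receives Band D.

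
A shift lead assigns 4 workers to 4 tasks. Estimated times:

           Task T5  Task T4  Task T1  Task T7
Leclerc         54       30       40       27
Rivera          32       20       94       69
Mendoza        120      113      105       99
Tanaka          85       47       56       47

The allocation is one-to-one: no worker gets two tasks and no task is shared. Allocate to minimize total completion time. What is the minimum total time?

This is a one-to-one assignment (minimum-cost bipartite matching).
Optimal: Leclerc→Task T7 (27 min), Rivera→Task T5 (32 min), Mendoza→Task T1 (105 min), Tanaka→Task T4 (47 min) — total 27+32+105+47 = 211 min.
Row-greedy (each worker in turn takes its cheapest remaining task) gives 237 min, worse by 26.
Next-best assignment: Leclerc→Task T4, Rivera→Task T5, Mendoza→Task T1, Tanaka→Task T7 = 214 min.
Swapping Rivera↔Mendoza (Rivera→Task T1 94 min, Mendoza→Task T5 120 min) adds 77.
No other one-to-one assignment undercuts 211 min.

Minimum total: 211 min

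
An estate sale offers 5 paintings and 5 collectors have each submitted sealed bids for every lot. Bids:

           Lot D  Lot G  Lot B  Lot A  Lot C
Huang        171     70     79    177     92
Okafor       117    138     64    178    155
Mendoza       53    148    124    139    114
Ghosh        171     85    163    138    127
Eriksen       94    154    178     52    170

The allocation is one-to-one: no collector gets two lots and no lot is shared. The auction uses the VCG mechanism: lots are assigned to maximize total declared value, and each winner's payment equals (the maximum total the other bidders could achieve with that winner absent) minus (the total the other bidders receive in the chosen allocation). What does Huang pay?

Huang pays $16.

Efficient allocation: Huang→Lot D ($171), Okafor→Lot A ($178), Mendoza→Lot G ($148), Ghosh→Lot B ($163), Eriksen→Lot C ($170); total welfare W = $830.
Huang receives Lot D at value $171, so the others get W − 171 = $659.
Without Huang: best allocation of the remaining 4 bidders over all 5 lots is Okafor→Lot A ($178), Mendoza→Lot G ($148), Ghosh→Lot D ($171), Eriksen→Lot B ($178), total $675.
VCG payment = (others' best without Huang) − (others' welfare with Huang) = 675 − 659 = $16.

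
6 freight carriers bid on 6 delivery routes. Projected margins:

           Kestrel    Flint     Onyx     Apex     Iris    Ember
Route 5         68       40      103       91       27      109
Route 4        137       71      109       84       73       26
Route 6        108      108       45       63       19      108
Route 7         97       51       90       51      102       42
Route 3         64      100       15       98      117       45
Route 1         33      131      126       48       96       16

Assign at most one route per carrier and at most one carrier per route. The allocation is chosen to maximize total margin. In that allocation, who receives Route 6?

Flint receives Route 6.

Optimal: Kestrel→Route 4 ($137k), Flint→Route 6 ($108k), Onyx→Route 1 ($126k), Apex→Route 3 ($98k), Iris→Route 7 ($102k), Ember→Route 5 ($109k) — total 137+108+126+98+102+109 = $680k.
Max-entry greedy (repeatedly take the single best remaining cell) gives $647k, worse by 33.
Next-best assignment: Kestrel→Route 4, Flint→Route 1, Onyx→Route 5, Apex→Route 3, Iris→Route 7, Ember→Route 6 = $679k.
Swapping Kestrel↔Iris (Kestrel→Route 7 $97k, Iris→Route 4 $73k) loses 69.
Checked against all permutations: $680k is optimal.
Flint's own top route is Route 1 ($131k), but forcing Flint→Route 1 and reassigning the rest optimally gives only $679k — worse by 1.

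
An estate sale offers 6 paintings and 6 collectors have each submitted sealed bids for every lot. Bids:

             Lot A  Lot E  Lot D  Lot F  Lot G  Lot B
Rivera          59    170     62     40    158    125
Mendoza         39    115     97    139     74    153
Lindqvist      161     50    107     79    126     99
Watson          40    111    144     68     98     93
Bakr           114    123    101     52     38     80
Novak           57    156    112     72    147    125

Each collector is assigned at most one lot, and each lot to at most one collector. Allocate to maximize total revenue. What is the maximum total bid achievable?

Maximum total: $850

Optimal: Rivera→Lot G ($158), Mendoza→Lot F ($139), Lindqvist→Lot A ($161), Watson→Lot D ($144), Bakr→Lot E ($123), Novak→Lot B ($125) — total 158+139+161+144+123+125 = $850.
Max-entry greedy (repeatedly take the single best remaining cell) gives $827, worse by 23.
Every other assignment is strictly worse.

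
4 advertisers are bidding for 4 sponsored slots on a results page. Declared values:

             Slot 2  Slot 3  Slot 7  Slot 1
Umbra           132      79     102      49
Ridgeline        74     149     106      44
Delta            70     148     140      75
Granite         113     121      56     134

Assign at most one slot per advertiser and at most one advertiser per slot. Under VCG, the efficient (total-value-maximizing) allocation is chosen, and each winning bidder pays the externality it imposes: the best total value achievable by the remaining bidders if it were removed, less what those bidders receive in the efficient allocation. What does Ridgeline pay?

Ridgeline pays $8.

Efficient allocation: Umbra→Slot 2 ($132), Ridgeline→Slot 3 ($149), Delta→Slot 7 ($140), Granite→Slot 1 ($134); total welfare W = $555.
Ridgeline receives Slot 3 at value $149, so the others get W − 149 = $406.
Without Ridgeline: best allocation of the remaining 3 bidders over all 4 slots is Umbra→Slot 2 ($132), Delta→Slot 3 ($148), Granite→Slot 1 ($134), total $414.
VCG payment = (others' best without Ridgeline) − (others' welfare with Ridgeline) = 414 − 406 = $8.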